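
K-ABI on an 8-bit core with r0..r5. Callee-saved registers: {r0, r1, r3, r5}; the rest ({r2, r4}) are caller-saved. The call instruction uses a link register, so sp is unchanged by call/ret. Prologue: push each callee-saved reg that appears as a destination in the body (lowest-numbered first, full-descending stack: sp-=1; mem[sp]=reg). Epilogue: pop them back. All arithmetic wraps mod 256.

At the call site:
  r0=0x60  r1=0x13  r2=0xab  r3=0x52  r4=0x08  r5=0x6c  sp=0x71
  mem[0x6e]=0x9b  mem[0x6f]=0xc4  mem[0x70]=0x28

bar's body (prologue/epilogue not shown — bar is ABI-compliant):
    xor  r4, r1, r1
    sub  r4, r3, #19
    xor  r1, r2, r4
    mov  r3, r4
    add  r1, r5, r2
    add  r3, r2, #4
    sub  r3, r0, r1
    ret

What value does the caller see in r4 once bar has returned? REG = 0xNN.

prologue: push r1 -> mem[0x70]=0x13, sp=0x70
prologue: push r3 -> mem[0x6f]=0x52, sp=0x6f
body[0] xor  r4, r1, r1 -> r4=0x00
body[1] sub  r4, r3, #19 -> r4=0x3f
body[2] xor  r1, r2, r4 -> r1=0x94
body[3] mov  r3, r4 -> r3=0x3f
body[4] add  r1, r5, r2 -> r1=0x17
body[5] add  r3, r2, #4 -> r3=0xaf
body[6] sub  r3, r0, r1 -> r3=0x49
epilogue: pop r3=0x52, sp=0x70
epilogue: pop r1=0x13, sp=0x71
r4 is caller-saved -> body value

REG = 0x3f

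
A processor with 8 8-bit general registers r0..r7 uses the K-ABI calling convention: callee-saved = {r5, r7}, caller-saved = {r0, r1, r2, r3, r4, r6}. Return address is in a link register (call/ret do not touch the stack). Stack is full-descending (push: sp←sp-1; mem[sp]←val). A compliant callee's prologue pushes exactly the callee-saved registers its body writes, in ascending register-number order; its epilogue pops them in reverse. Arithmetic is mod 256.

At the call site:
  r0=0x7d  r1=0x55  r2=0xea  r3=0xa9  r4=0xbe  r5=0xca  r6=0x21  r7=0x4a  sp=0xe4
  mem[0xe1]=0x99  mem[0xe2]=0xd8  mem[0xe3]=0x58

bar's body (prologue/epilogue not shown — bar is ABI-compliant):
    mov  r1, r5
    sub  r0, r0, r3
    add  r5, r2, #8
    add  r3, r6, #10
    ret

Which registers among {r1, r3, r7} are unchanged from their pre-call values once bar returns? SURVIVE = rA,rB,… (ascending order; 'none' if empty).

prologue: push r5 → mem[0xe3]=0xca, sp=0xe3
body[0] mov  r1, r5 → r1=0xca
body[1] sub  r0, r0, r3 → r0=0xd4
body[2] add  r5, r2, #8 → r5=0xf2
body[3] add  r3, r6, #10 → r3=0x2b
epilogue: pop r5=0xca, sp=0xe4
r1: caller-saved, written=True
r3: caller-saved, written=True
r7: callee-saved, written=False

SURVIVE = r7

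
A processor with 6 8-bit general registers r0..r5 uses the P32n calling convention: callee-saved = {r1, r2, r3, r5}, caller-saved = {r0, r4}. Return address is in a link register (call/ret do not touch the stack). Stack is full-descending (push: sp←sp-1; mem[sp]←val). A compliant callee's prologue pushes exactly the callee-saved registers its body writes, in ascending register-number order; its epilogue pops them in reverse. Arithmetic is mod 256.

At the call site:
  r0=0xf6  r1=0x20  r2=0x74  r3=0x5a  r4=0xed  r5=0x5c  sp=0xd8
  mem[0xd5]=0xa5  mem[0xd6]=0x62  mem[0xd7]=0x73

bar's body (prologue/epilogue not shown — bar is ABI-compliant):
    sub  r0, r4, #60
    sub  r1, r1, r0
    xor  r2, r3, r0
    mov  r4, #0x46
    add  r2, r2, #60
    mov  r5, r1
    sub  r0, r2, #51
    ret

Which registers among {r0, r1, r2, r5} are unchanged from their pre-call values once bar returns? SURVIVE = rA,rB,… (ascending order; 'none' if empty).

SURVIVE = r1,r2,r5

prologue: push r1 -> mem[0xd7]=0x20, sp=0xd7
prologue: push r2 -> mem[0xd6]=0x74, sp=0xd6
prologue: push r5 -> mem[0xd5]=0x5c, sp=0xd5
body[0] sub  r0, r4, #60 -> r0=0xb1
body[1] sub  r1, r1, r0 -> r1=0x6f
body[2] xor  r2, r3, r0 -> r2=0xeb
body[3] mov  r4, #0x46 -> r4=0x46
body[4] add  r2, r2, #60 -> r2=0x27
body[5] mov  r5, r1 -> r5=0x6f
body[6] sub  r0, r2, #51 -> r0=0xf4
epilogue: pop r5=0x5c, sp=0xd6
epilogue: pop r2=0x74, sp=0xd7
epilogue: pop r1=0x20, sp=0xd8
r0: caller-saved, written=True
r1: callee-saved, written=True
r2: callee-saved, written=True
r5: callee-saved, written=True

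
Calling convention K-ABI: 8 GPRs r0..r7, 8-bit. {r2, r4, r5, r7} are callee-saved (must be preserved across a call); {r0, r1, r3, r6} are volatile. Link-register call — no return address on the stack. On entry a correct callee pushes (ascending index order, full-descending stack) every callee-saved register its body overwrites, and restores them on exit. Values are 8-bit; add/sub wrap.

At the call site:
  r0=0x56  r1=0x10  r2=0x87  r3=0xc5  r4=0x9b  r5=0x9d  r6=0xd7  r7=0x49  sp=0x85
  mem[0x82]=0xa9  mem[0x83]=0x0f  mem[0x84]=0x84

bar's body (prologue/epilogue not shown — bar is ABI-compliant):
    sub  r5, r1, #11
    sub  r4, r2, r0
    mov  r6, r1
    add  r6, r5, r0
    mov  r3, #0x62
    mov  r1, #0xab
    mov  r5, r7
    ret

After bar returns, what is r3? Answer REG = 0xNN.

REG = 0x62

prologue: push r4 -> mem[0x84]=0x9b, sp=0x84
prologue: push r5 -> mem[0x83]=0x9d, sp=0x83
body[0] sub  r5, r1, #11 -> r5=0x05
body[1] sub  r4, r2, r0 -> r4=0x31
body[2] mov  r6, r1 -> r6=0x10
body[3] add  r6, r5, r0 -> r6=0x5b
body[4] mov  r3, #0x62 -> r3=0x62
body[5] mov  r1, #0xab -> r1=0xab
body[6] mov  r5, r7 -> r5=0x49
epilogue: pop r5=0x9d, sp=0x84
epilogue: pop r4=0x9b, sp=0x85
r3 is caller-saved -> body value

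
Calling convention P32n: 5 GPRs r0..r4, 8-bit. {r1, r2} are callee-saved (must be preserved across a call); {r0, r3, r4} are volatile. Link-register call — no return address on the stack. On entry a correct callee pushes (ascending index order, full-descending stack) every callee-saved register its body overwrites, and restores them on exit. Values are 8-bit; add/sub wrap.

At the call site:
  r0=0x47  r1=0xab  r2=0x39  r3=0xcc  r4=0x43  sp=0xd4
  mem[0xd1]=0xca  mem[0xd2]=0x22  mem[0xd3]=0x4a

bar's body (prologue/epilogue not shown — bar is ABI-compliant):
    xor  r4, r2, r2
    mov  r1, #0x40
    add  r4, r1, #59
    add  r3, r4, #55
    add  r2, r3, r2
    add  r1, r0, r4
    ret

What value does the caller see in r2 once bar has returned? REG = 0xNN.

REG = 0x39

prologue: push r1 -> mem[0xd3]=0xab, sp=0xd3
prologue: push r2 -> mem[0xd2]=0x39, sp=0xd2
body[0] xor  r4, r2, r2 -> r4=0x00
body[1] mov  r1, #0x40 -> r1=0x40
body[2] add  r4, r1, #59 -> r4=0x7b
body[3] add  r3, r4, #55 -> r3=0xb2
body[4] add  r2, r3, r2 -> r2=0xeb
body[5] add  r1, r0, r4 -> r1=0xc2
epilogue: pop r2=0x39, sp=0xd3
epilogue: pop r1=0xab, sp=0xd4
r2 is callee-saved -> restored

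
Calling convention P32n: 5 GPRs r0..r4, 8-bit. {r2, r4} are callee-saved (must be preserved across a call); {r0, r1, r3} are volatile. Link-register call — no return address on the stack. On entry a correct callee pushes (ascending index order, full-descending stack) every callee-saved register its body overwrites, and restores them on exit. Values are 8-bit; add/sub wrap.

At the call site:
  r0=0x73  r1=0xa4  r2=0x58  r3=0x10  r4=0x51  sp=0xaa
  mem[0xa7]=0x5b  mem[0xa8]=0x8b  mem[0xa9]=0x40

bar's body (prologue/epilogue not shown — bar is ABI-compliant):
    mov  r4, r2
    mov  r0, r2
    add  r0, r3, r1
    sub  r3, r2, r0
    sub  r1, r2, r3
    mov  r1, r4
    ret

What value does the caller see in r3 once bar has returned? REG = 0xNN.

prologue: push r4 -> mem[0xa9]=0x51, sp=0xa9
body[0] mov  r4, r2 -> r4=0x58
body[1] mov  r0, r2 -> r0=0x58
body[2] add  r0, r3, r1 -> r0=0xb4
body[3] sub  r3, r2, r0 -> r3=0xa4
body[4] sub  r1, r2, r3 -> r1=0xb4
body[5] mov  r1, r4 -> r1=0x58
epilogue: pop r4=0x51, sp=0xaa
r3 is caller-saved -> body value

REG = 0xa4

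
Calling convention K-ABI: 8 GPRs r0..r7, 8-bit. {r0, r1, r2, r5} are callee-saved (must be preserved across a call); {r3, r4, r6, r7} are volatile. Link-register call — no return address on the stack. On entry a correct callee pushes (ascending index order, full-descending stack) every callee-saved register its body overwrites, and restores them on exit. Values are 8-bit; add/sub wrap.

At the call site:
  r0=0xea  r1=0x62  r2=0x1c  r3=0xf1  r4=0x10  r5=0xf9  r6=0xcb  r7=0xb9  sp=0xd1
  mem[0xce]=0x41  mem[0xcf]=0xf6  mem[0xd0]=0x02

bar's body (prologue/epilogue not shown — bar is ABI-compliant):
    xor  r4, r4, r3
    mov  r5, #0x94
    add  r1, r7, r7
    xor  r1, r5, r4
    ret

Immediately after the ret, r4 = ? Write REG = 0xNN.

REG = 0xe1

prologue: push r1 → mem[0xd0]=0x62, sp=0xd0
prologue: push r5 → mem[0xcf]=0xf9, sp=0xcf
body[0] xor  r4, r4, r3 → r4=0xe1
body[1] mov  r5, #0x94 → r5=0x94
body[2] add  r1, r7, r7 → r1=0x72
body[3] xor  r1, r5, r4 → r1=0x75
epilogue: pop r5=0xf9, sp=0xd0
epilogue: pop r1=0x62, sp=0xd1
r4 is caller-saved → body value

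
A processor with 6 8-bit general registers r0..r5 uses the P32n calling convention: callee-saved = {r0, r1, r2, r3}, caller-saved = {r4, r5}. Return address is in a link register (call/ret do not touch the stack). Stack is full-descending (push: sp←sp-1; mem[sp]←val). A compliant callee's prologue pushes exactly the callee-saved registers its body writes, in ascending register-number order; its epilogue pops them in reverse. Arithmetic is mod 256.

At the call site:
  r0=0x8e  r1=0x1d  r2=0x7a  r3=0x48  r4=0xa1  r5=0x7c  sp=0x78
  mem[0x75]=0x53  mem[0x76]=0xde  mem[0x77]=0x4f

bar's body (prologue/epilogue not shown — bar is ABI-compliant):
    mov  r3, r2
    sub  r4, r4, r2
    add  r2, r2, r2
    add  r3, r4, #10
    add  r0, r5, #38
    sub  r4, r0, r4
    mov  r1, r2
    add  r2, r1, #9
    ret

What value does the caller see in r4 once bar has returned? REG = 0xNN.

REG = 0x7b

prologue: push r0 -> mem[0x77]=0x8e, sp=0x77
prologue: push r1 -> mem[0x76]=0x1d, sp=0x76
prologue: push r2 -> mem[0x75]=0x7a, sp=0x75
prologue: push r3 -> mem[0x74]=0x48, sp=0x74
body[0] mov  r3, r2 -> r3=0x7a
body[1] sub  r4, r4, r2 -> r4=0x27
body[2] add  r2, r2, r2 -> r2=0xf4
body[3] add  r3, r4, #10 -> r3=0x31
body[4] add  r0, r5, #38 -> r0=0xa2
body[5] sub  r4, r0, r4 -> r4=0x7b
body[6] mov  r1, r2 -> r1=0xf4
body[7] add  r2, r1, #9 -> r2=0xfd
epilogue: pop r3=0x48, sp=0x75
epilogue: pop r2=0x7a, sp=0x76
epilogue: pop r1=0x1d, sp=0x77
epilogue: pop r0=0x8e, sp=0x78
r4 is caller-saved -> body value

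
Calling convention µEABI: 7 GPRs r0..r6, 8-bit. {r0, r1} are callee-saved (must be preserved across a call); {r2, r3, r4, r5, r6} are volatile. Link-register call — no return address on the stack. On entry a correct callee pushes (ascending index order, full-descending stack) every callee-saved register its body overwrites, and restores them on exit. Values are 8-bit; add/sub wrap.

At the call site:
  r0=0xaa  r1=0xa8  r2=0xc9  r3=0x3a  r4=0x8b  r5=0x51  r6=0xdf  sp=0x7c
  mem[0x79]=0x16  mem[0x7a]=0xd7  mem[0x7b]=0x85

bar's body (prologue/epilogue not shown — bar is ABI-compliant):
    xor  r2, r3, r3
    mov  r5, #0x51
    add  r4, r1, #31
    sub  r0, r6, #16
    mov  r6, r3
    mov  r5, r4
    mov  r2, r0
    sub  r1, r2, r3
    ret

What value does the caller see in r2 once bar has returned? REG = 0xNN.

prologue: push r0 -> mem[0x7b]=0xaa, sp=0x7b
prologue: push r1 -> mem[0x7a]=0xa8, sp=0x7a
body[0] xor  r2, r3, r3 -> r2=0x00
body[1] mov  r5, #0x51 -> r5=0x51
body[2] add  r4, r1, #31 -> r4=0xc7
body[3] sub  r0, r6, #16 -> r0=0xcf
body[4] mov  r6, r3 -> r6=0x3a
body[5] mov  r5, r4 -> r5=0xc7
body[6] mov  r2, r0 -> r2=0xcf
body[7] sub  r1, r2, r3 -> r1=0x95
epilogue: pop r1=0xa8, sp=0x7b
epilogue: pop r0=0xaa, sp=0x7c
r2 is caller-saved -> body value

REG = 0xcf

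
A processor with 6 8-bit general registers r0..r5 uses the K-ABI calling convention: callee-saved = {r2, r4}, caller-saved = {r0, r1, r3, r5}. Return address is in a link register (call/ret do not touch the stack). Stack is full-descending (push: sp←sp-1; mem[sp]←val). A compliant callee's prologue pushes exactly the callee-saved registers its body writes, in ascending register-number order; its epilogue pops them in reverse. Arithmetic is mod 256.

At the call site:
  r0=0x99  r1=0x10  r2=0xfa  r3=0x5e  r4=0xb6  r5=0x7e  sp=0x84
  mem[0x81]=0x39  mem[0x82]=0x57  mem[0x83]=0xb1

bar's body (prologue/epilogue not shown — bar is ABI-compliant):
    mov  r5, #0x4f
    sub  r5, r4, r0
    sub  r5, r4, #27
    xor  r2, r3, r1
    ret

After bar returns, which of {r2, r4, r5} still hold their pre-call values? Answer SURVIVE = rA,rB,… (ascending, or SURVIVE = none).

prologue: push r2 -> mem[0x83]=0xfa, sp=0x83
body[0] mov  r5, #0x4f -> r5=0x4f
body[1] sub  r5, r4, r0 -> r5=0x1d
body[2] sub  r5, r4, #27 -> r5=0x9b
body[3] xor  r2, r3, r1 -> r2=0x4e
epilogue: pop r2=0xfa, sp=0x84
r2: callee-saved, written=True
r4: callee-saved, written=False
r5: caller-saved, written=True

SURVIVE = r2,r4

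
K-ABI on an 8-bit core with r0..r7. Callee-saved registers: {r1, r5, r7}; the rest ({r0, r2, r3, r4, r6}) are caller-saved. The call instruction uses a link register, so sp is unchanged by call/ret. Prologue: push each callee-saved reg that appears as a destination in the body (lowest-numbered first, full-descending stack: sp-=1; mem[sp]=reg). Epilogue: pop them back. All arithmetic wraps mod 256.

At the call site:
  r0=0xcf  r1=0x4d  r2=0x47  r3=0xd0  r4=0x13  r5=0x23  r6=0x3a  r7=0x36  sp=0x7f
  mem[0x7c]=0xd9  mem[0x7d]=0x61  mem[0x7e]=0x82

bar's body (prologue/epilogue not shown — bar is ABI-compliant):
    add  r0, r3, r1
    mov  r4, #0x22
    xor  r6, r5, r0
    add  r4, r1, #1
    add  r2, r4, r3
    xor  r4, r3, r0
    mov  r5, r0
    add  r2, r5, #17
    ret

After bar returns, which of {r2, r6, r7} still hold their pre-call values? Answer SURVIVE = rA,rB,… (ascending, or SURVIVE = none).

SURVIVE = r7

prologue: push r5 -> mem[0x7e]=0x23, sp=0x7e
body[0] add  r0, r3, r1 -> r0=0x1d
body[1] mov  r4, #0x22 -> r4=0x22
body[2] xor  r6, r5, r0 -> r6=0x3e
body[3] add  r4, r1, #1 -> r4=0x4e
body[4] add  r2, r4, r3 -> r2=0x1e
body[5] xor  r4, r3, r0 -> r4=0xcd
body[6] mov  r5, r0 -> r5=0x1d
body[7] add  r2, r5, #17 -> r2=0x2e
epilogue: pop r5=0x23, sp=0x7f
r2: caller-saved, written=True
r6: caller-saved, written=True
r7: callee-saved, written=False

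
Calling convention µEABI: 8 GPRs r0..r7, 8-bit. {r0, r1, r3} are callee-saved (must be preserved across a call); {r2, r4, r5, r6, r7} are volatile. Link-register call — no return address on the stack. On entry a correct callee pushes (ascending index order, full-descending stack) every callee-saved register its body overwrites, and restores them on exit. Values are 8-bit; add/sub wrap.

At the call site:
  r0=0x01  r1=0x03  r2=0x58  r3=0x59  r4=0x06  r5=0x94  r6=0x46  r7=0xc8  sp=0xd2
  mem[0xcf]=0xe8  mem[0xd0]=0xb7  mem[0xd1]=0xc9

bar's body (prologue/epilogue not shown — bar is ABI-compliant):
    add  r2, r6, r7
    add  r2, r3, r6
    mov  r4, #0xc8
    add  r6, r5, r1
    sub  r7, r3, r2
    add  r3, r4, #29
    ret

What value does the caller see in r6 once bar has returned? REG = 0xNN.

prologue: push r3 -> mem[0xd1]=0x59, sp=0xd1
body[0] add  r2, r6, r7 -> r2=0x0e
body[1] add  r2, r3, r6 -> r2=0x9f
body[2] mov  r4, #0xc8 -> r4=0xc8
body[3] add  r6, r5, r1 -> r6=0x97
body[4] sub  r7, r3, r2 -> r7=0xba
body[5] add  r3, r4, #29 -> r3=0xe5
epilogue: pop r3=0x59, sp=0xd2
r6 is caller-saved -> body value

REG = 0x97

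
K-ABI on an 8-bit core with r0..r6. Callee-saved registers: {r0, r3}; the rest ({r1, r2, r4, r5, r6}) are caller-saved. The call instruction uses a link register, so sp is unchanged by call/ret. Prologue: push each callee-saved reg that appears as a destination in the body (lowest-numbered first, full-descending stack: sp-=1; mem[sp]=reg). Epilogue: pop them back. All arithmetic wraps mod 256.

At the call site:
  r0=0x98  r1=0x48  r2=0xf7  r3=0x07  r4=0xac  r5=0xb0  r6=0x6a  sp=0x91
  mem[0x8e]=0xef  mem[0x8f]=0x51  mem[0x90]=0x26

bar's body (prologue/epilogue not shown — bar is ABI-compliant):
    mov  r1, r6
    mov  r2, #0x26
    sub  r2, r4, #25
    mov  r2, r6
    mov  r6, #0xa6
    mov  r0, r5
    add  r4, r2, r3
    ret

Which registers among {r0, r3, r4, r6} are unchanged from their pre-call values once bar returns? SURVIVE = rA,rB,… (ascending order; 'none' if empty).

SURVIVE = r0,r3

prologue: push r0 -> mem[0x90]=0x98, sp=0x90
body[0] mov  r1, r6 -> r1=0x6a
body[1] mov  r2, #0x26 -> r2=0x26
body[2] sub  r2, r4, #25 -> r2=0x93
body[3] mov  r2, r6 -> r2=0x6a
body[4] mov  r6, #0xa6 -> r6=0xa6
body[5] mov  r0, r5 -> r0=0xb0
body[6] add  r4, r2, r3 -> r4=0x71
epilogue: pop r0=0x98, sp=0x91
r0: callee-saved, written=True
r3: callee-saved, written=False
r4: caller-saved, written=True
r6: caller-saved, written=True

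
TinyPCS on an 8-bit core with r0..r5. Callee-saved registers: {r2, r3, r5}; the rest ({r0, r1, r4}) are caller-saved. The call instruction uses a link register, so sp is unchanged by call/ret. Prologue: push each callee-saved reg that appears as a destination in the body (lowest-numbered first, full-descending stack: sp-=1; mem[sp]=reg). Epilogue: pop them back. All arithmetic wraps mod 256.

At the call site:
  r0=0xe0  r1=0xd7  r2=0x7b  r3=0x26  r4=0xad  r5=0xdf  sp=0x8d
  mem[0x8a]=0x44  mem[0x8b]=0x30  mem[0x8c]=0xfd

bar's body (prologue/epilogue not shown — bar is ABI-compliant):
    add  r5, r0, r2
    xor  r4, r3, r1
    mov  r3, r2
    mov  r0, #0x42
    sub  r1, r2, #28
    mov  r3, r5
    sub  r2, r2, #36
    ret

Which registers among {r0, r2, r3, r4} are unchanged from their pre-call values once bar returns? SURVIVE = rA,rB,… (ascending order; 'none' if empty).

prologue: push r2 -> mem[0x8c]=0x7b, sp=0x8c
prologue: push r3 -> mem[0x8b]=0x26, sp=0x8b
prologue: push r5 -> mem[0x8a]=0xdf, sp=0x8a
body[0] add  r5, r0, r2 -> r5=0x5b
body[1] xor  r4, r3, r1 -> r4=0xf1
body[2] mov  r3, r2 -> r3=0x7b
body[3] mov  r0, #0x42 -> r0=0x42
body[4] sub  r1, r2, #28 -> r1=0x5f
body[5] mov  r3, r5 -> r3=0x5b
body[6] sub  r2, r2, #36 -> r2=0x57
epilogue: pop r5=0xdf, sp=0x8b
epilogue: pop r3=0x26, sp=0x8c
epilogue: pop r2=0x7b, sp=0x8d
r0: caller-saved, written=True
r2: callee-saved, written=True
r3: callee-saved, written=True
r4: caller-saved, written=True

SURVIVE = r2,r3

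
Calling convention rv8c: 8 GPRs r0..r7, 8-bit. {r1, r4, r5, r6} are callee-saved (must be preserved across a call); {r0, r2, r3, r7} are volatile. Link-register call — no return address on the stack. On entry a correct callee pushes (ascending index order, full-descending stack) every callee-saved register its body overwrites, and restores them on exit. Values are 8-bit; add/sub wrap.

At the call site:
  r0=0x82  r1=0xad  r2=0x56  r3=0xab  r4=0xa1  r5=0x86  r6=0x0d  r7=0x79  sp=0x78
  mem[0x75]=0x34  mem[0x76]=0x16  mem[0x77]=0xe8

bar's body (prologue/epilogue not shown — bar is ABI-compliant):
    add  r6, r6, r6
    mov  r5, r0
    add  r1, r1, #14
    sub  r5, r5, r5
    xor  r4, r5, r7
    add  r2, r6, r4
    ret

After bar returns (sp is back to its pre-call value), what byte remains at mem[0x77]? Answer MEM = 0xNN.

MEM = 0xad

prologue: push r1 -> mem[0x77]=0xad, sp=0x77
prologue: push r4 -> mem[0x76]=0xa1, sp=0x76
prologue: push r5 -> mem[0x75]=0x86, sp=0x75
prologue: push r6 -> mem[0x74]=0x0d, sp=0x74
body[0] add  r6, r6, r6 -> r6=0x1a
body[1] mov  r5, r0 -> r5=0x82
body[2] add  r1, r1, #14 -> r1=0xbb
body[3] sub  r5, r5, r5 -> r5=0x00
body[4] xor  r4, r5, r7 -> r4=0x79
body[5] add  r2, r6, r4 -> r2=0x93
epilogue: pop r6=0x0d, sp=0x75
epilogue: pop r5=0x86, sp=0x76
epilogue: pop r4=0xa1, sp=0x77
epilogue: pop r1=0xad, sp=0x78
prologue pushed ['r1', 'r4', 'r5', 'r6'] at ['0x77', '0x76', '0x75', '0x74']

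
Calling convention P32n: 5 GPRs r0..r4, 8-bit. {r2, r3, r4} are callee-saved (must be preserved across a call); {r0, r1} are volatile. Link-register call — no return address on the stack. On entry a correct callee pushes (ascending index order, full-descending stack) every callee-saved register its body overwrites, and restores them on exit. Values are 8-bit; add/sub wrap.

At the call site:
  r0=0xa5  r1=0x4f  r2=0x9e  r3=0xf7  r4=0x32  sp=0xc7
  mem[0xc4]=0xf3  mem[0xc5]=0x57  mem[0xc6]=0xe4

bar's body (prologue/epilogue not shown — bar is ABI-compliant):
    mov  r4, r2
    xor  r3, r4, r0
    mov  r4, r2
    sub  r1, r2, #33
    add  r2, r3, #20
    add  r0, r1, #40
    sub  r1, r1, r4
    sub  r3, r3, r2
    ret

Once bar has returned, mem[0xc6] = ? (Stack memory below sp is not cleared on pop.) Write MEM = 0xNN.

prologue: push r2 -> mem[0xc6]=0x9e, sp=0xc6
prologue: push r3 -> mem[0xc5]=0xf7, sp=0xc5
prologue: push r4 -> mem[0xc4]=0x32, sp=0xc4
body[0] mov  r4, r2 -> r4=0x9e
body[1] xor  r3, r4, r0 -> r3=0x3b
body[2] mov  r4, r2 -> r4=0x9e
body[3] sub  r1, r2, #33 -> r1=0x7d
body[4] add  r2, r3, #20 -> r2=0x4f
body[5] add  r0, r1, #40 -> r0=0xa5
body[6] sub  r1, r1, r4 -> r1=0xdf
body[7] sub  r3, r3, r2 -> r3=0xec
epilogue: pop r4=0x32, sp=0xc5
epilogue: pop r3=0xf7, sp=0xc6
epilogue: pop r2=0x9e, sp=0xc7
prologue pushed ['r2', 'r3', 'r4'] at ['0xc6', '0xc5', '0xc4']

MEM = 0x9e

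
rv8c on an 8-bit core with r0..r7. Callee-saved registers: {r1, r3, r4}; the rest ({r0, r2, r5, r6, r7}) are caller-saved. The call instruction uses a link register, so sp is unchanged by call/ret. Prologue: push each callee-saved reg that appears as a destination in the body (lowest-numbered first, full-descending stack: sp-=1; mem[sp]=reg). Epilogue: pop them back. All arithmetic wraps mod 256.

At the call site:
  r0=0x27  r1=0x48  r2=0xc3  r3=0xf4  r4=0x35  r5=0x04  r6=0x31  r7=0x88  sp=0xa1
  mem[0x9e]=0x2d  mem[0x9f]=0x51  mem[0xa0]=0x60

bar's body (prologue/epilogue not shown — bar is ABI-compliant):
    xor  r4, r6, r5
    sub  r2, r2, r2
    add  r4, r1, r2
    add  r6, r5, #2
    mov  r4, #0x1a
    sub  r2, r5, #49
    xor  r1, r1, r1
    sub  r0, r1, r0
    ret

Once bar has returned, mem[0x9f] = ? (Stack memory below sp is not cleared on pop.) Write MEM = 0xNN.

MEM = 0x35

prologue: push r1 → mem[0xa0]=0x48, sp=0xa0
prologue: push r4 → mem[0x9f]=0x35, sp=0x9f
body[0] xor  r4, r6, r5 → r4=0x35
body[1] sub  r2, r2, r2 → r2=0x00
body[2] add  r4, r1, r2 → r4=0x48
body[3] add  r6, r5, #2 → r6=0x06
body[4] mov  r4, #0x1a → r4=0x1a
body[5] sub  r2, r5, #49 → r2=0xd3
body[6] xor  r1, r1, r1 → r1=0x00
body[7] sub  r0, r1, r0 → r0=0xd9
epilogue: pop r4=0x35, sp=0xa0
epilogue: pop r1=0x48, sp=0xa1
prologue pushed ['r1', 'r4'] at ['0xa0', '0x9f']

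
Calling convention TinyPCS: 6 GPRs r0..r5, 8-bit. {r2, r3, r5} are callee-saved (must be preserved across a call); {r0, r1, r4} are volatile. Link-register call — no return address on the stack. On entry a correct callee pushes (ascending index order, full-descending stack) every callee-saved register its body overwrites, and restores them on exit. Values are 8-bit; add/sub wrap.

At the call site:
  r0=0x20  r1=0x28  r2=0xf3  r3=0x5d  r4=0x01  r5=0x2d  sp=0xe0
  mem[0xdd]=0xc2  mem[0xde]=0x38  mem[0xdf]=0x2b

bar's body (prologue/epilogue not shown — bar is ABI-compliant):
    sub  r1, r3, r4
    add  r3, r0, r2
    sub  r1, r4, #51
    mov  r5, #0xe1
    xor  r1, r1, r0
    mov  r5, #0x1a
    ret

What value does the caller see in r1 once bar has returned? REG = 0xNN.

REG = 0xee

prologue: push r3 -> mem[0xdf]=0x5d, sp=0xdf
prologue: push r5 -> mem[0xde]=0x2d, sp=0xde
body[0] sub  r1, r3, r4 -> r1=0x5c
body[1] add  r3, r0, r2 -> r3=0x13
body[2] sub  r1, r4, #51 -> r1=0xce
body[3] mov  r5, #0xe1 -> r5=0xe1
body[4] xor  r1, r1, r0 -> r1=0xee
body[5] mov  r5, #0x1a -> r5=0x1a
epilogue: pop r5=0x2d, sp=0xdf
epilogue: pop r3=0x5d, sp=0xe0
r1 is caller-saved -> body value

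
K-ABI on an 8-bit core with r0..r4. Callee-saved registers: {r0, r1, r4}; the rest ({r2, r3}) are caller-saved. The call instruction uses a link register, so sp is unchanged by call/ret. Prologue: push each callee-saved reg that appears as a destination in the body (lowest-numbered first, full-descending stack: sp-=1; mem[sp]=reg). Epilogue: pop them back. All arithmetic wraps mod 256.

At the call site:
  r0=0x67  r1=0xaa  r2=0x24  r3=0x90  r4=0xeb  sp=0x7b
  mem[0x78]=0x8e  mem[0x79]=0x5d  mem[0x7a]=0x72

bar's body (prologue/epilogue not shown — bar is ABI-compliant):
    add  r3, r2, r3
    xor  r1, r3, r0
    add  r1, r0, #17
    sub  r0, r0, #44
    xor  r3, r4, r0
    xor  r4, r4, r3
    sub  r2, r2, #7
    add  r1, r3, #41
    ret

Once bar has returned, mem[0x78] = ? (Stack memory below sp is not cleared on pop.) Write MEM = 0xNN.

prologue: push r0 -> mem[0x7a]=0x67, sp=0x7a
prologue: push r1 -> mem[0x79]=0xaa, sp=0x79
prologue: push r4 -> mem[0x78]=0xeb, sp=0x78
body[0] add  r3, r2, r3 -> r3=0xb4
body[1] xor  r1, r3, r0 -> r1=0xd3
body[2] add  r1, r0, #17 -> r1=0x78
body[3] sub  r0, r0, #44 -> r0=0x3b
body[4] xor  r3, r4, r0 -> r3=0xd0
body[5] xor  r4, r4, r3 -> r4=0x3b
body[6] sub  r2, r2, #7 -> r2=0x1d
body[7] add  r1, r3, #41 -> r1=0xf9
epilogue: pop r4=0xeb, sp=0x79
epilogue: pop r1=0xaa, sp=0x7a
epilogue: pop r0=0x67, sp=0x7b
prologue pushed ['r0', 'r1', 'r4'] at ['0x7a', '0x79', '0x78']

MEM = 0xeb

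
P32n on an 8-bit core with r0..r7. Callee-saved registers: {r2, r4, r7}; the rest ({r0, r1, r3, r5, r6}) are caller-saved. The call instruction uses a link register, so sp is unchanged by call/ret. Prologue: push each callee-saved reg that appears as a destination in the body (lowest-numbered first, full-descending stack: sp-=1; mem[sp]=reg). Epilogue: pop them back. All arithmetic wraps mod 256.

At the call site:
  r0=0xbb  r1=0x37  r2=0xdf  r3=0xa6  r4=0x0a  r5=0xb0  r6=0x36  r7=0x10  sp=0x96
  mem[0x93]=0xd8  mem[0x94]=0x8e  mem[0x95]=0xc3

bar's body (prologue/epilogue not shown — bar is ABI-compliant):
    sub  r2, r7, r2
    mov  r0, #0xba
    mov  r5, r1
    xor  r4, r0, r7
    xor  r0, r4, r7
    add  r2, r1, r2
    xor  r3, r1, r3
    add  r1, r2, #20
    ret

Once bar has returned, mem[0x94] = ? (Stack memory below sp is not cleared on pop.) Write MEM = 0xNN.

prologue: push r2 → mem[0x95]=0xdf, sp=0x95
prologue: push r4 → mem[0x94]=0x0a, sp=0x94
body[0] sub  r2, r7, r2 → r2=0x31
body[1] mov  r0, #0xba → r0=0xba
body[2] mov  r5, r1 → r5=0x37
body[3] xor  r4, r0, r7 → r4=0xaa
body[4] xor  r0, r4, r7 → r0=0xba
body[5] add  r2, r1, r2 → r2=0x68
body[6] xor  r3, r1, r3 → r3=0x91
body[7] add  r1, r2, #20 → r1=0x7c
epilogue: pop r4=0x0a, sp=0x95
epilogue: pop r2=0xdf, sp=0x96
prologue pushed ['r2', 'r4'] at ['0x95', '0x94']

MEM = 0x0a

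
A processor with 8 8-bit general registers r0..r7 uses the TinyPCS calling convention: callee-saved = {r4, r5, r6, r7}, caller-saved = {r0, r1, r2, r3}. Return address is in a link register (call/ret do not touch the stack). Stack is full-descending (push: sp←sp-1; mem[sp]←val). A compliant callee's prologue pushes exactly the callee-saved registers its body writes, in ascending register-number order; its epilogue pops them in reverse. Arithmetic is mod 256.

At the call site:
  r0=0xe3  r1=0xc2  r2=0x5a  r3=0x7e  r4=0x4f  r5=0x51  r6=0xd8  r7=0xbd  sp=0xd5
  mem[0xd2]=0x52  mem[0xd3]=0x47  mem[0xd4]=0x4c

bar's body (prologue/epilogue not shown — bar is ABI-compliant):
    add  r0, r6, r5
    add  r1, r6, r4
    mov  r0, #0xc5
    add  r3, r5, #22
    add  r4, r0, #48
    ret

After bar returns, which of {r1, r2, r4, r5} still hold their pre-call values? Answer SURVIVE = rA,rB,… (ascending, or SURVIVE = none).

SURVIVE = r2,r4,r5

prologue: push r4 → mem[0xd4]=0x4f, sp=0xd4
body[0] add  r0, r6, r5 → r0=0x29
body[1] add  r1, r6, r4 → r1=0x27
body[2] mov  r0, #0xc5 → r0=0xc5
body[3] add  r3, r5, #22 → r3=0x67
body[4] add  r4, r0, #48 → r4=0xf5
epilogue: pop r4=0x4f, sp=0xd5
r1: caller-saved, written=True
r2: caller-saved, written=False
r4: callee-saved, written=True
r5: callee-saved, written=False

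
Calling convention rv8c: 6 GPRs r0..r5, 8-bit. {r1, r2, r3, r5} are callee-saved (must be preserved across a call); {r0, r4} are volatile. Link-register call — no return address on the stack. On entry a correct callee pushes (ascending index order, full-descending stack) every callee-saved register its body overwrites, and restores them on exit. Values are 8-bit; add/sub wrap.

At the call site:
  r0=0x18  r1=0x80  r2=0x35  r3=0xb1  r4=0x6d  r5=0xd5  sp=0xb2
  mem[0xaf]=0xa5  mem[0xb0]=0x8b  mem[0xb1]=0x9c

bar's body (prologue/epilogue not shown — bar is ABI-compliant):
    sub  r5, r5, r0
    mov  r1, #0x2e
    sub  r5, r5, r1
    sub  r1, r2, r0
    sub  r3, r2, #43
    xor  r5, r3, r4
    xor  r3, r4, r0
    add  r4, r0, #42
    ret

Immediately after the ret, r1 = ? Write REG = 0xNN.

prologue: push r1 -> mem[0xb1]=0x80, sp=0xb1
prologue: push r3 -> mem[0xb0]=0xb1, sp=0xb0
prologue: push r5 -> mem[0xaf]=0xd5, sp=0xaf
body[0] sub  r5, r5, r0 -> r5=0xbd
body[1] mov  r1, #0x2e -> r1=0x2e
body[2] sub  r5, r5, r1 -> r5=0x8f
body[3] sub  r1, r2, r0 -> r1=0x1d
body[4] sub  r3, r2, #43 -> r3=0x0a
body[5] xor  r5, r3, r4 -> r5=0x67
body[6] xor  r3, r4, r0 -> r3=0x75
body[7] add  r4, r0, #42 -> r4=0x42
epilogue: pop r5=0xd5, sp=0xb0
epilogue: pop r3=0xb1, sp=0xb1
epilogue: pop r1=0x80, sp=0xb2
r1 is callee-saved -> restored

REG = 0x80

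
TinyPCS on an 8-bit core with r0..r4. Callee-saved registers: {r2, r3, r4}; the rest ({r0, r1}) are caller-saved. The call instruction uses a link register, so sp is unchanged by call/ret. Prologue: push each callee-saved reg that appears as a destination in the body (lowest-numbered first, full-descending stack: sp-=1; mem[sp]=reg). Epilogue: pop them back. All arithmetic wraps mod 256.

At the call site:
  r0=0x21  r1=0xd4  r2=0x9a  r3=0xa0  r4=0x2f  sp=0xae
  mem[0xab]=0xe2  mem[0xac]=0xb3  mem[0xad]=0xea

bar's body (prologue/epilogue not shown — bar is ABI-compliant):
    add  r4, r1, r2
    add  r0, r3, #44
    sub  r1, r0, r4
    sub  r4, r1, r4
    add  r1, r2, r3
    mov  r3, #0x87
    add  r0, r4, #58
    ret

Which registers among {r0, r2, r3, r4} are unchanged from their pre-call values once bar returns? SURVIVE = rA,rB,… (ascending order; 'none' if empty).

prologue: push r3 -> mem[0xad]=0xa0, sp=0xad
prologue: push r4 -> mem[0xac]=0x2f, sp=0xac
body[0] add  r4, r1, r2 -> r4=0x6e
body[1] add  r0, r3, #44 -> r0=0xcc
body[2] sub  r1, r0, r4 -> r1=0x5e
body[3] sub  r4, r1, r4 -> r4=0xf0
body[4] add  r1, r2, r3 -> r1=0x3a
body[5] mov  r3, #0x87 -> r3=0x87
body[6] add  r0, r4, #58 -> r0=0x2a
epilogue: pop r4=0x2f, sp=0xad
epilogue: pop r3=0xa0, sp=0xae
r0: caller-saved, written=True
r2: callee-saved, written=False
r3: callee-saved, written=True
r4: callee-saved, written=True

SURVIVE = r2,r3,r4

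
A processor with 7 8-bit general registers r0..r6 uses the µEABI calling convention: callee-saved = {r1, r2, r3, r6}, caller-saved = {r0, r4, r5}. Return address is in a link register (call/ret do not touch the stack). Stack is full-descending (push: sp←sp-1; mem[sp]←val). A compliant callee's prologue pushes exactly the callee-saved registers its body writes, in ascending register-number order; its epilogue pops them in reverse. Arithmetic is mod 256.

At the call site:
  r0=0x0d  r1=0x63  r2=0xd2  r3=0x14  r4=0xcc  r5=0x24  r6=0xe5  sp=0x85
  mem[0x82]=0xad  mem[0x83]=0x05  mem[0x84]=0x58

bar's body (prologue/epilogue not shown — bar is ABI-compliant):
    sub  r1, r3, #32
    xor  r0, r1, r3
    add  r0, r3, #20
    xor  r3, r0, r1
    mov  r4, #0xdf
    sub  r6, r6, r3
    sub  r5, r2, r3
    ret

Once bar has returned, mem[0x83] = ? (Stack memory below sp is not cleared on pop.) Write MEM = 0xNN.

prologue: push r1 -> mem[0x84]=0x63, sp=0x84
prologue: push r3 -> mem[0x83]=0x14, sp=0x83
prologue: push r6 -> mem[0x82]=0xe5, sp=0x82
body[0] sub  r1, r3, #32 -> r1=0xf4
body[1] xor  r0, r1, r3 -> r0=0xe0
body[2] add  r0, r3, #20 -> r0=0x28
body[3] xor  r3, r0, r1 -> r3=0xdc
body[4] mov  r4, #0xdf -> r4=0xdf
body[5] sub  r6, r6, r3 -> r6=0x09
body[6] sub  r5, r2, r3 -> r5=0xf6
epilogue: pop r6=0xe5, sp=0x83
epilogue: pop r3=0x14, sp=0x84
epilogue: pop r1=0x63, sp=0x85
prologue pushed ['r1', 'r3', 'r6'] at ['0x84', '0x83', '0x82']

MEM = 0x14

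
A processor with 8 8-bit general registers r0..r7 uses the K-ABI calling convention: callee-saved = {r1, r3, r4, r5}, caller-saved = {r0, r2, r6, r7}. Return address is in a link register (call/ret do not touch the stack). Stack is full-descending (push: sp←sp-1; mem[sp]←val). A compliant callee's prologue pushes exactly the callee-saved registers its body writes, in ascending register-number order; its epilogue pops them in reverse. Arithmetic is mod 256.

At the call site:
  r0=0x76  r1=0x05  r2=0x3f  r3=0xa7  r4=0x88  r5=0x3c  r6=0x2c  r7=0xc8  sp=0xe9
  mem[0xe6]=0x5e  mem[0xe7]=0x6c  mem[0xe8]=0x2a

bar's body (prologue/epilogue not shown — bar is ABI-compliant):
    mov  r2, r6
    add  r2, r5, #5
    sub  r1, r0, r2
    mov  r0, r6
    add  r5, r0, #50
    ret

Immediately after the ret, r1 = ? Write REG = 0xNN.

prologue: push r1 → mem[0xe8]=0x05, sp=0xe8
prologue: push r5 → mem[0xe7]=0x3c, sp=0xe7
body[0] mov  r2, r6 → r2=0x2c
body[1] add  r2, r5, #5 → r2=0x41
body[2] sub  r1, r0, r2 → r1=0x35
body[3] mov  r0, r6 → r0=0x2c
body[4] add  r5, r0, #50 → r5=0x5e
epilogue: pop r5=0x3c, sp=0xe8
epilogue: pop r1=0x05, sp=0xe9
r1 is callee-saved → restored

REG = 0x05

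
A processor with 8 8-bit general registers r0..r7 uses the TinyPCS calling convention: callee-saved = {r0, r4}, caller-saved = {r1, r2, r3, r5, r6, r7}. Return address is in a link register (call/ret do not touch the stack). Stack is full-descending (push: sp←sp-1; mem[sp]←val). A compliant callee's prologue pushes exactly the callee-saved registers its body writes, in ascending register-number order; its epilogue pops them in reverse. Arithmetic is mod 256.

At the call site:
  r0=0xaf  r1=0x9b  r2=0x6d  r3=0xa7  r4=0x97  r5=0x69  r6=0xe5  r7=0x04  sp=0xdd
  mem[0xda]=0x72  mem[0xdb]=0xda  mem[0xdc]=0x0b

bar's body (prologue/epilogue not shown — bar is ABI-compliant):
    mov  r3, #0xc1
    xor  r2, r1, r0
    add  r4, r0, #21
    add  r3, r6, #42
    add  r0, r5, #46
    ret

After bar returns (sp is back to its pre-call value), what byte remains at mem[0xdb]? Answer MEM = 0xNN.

MEM = 0x97

prologue: push r0 → mem[0xdc]=0xaf, sp=0xdc
prologue: push r4 → mem[0xdb]=0x97, sp=0xdb
body[0] mov  r3, #0xc1 → r3=0xc1
body[1] xor  r2, r1, r0 → r2=0x34
body[2] add  r4, r0, #21 → r4=0xc4
body[3] add  r3, r6, #42 → r3=0x0f
body[4] add  r0, r5, #46 → r0=0x97
epilogue: pop r4=0x97, sp=0xdc
epilogue: pop r0=0xaf, sp=0xdd
prologue pushed ['r0', 'r4'] at ['0xdc', '0xdb']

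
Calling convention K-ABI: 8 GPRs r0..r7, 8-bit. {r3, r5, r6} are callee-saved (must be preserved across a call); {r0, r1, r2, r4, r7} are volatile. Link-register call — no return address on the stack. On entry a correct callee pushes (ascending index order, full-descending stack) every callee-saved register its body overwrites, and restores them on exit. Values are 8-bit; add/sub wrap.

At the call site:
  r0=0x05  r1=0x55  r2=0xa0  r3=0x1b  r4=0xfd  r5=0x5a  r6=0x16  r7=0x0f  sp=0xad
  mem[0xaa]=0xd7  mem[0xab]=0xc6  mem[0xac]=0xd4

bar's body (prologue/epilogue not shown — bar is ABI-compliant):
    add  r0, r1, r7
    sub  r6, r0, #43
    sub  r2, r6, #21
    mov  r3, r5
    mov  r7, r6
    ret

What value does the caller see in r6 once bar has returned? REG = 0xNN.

REG = 0x16

prologue: push r3 → mem[0xac]=0x1b, sp=0xac
prologue: push r6 → mem[0xab]=0x16, sp=0xab
body[0] add  r0, r1, r7 → r0=0x64
body[1] sub  r6, r0, #43 → r6=0x39
body[2] sub  r2, r6, #21 → r2=0x24
body[3] mov  r3, r5 → r3=0x5a
body[4] mov  r7, r6 → r7=0x39
epilogue: pop r6=0x16, sp=0xac
epilogue: pop r3=0x1b, sp=0xad
r6 is callee-saved → restored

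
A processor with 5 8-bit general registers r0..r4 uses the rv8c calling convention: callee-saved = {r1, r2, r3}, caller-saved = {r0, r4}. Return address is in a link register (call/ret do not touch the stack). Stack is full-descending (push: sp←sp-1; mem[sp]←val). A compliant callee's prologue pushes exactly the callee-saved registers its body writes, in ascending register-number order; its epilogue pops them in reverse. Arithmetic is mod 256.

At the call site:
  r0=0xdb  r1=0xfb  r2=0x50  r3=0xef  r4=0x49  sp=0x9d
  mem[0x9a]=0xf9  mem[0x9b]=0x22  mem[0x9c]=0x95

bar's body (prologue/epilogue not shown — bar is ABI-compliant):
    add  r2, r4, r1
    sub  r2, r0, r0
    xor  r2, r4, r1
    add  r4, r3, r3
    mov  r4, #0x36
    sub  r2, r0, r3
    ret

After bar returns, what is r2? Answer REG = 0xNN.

prologue: push r2 → mem[0x9c]=0x50, sp=0x9c
body[0] add  r2, r4, r1 → r2=0x44
body[1] sub  r2, r0, r0 → r2=0x00
body[2] xor  r2, r4, r1 → r2=0xb2
body[3] add  r4, r3, r3 → r4=0xde
body[4] mov  r4, #0x36 → r4=0x36
body[5] sub  r2, r0, r3 → r2=0xec
epilogue: pop r2=0x50, sp=0x9d
r2 is callee-saved → restored

REG = 0x50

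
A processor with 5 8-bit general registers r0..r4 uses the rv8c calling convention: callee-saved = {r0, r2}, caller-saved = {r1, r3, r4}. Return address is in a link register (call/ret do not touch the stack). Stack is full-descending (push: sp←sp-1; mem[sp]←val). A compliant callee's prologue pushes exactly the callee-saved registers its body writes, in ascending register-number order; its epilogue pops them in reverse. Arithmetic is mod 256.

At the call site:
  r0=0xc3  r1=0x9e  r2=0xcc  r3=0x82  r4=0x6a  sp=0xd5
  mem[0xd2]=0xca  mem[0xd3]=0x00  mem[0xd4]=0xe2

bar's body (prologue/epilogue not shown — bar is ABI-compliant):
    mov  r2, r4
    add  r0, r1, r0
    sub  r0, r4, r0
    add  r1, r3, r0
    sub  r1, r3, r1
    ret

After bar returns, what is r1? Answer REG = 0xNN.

REG = 0xf7

prologue: push r0 -> mem[0xd4]=0xc3, sp=0xd4
prologue: push r2 -> mem[0xd3]=0xcc, sp=0xd3
body[0] mov  r2, r4 -> r2=0x6a
body[1] add  r0, r1, r0 -> r0=0x61
body[2] sub  r0, r4, r0 -> r0=0x09
body[3] add  r1, r3, r0 -> r1=0x8b
body[4] sub  r1, r3, r1 -> r1=0xf7
epilogue: pop r2=0xcc, sp=0xd4
epilogue: pop r0=0xc3, sp=0xd5
r1 is caller-saved -> body value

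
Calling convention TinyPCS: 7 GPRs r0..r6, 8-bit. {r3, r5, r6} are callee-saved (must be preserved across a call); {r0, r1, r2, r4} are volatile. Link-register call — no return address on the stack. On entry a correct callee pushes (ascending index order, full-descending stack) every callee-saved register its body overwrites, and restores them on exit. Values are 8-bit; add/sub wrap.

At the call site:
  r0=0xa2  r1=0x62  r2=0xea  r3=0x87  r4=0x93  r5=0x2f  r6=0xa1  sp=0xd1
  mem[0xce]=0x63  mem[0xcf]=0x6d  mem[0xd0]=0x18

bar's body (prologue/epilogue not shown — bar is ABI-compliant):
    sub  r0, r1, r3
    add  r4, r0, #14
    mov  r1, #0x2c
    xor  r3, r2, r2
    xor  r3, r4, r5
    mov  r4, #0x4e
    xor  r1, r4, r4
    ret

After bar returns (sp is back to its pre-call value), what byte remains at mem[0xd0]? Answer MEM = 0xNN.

prologue: push r3 → mem[0xd0]=0x87, sp=0xd0
body[0] sub  r0, r1, r3 → r0=0xdb
body[1] add  r4, r0, #14 → r4=0xe9
body[2] mov  r1, #0x2c → r1=0x2c
body[3] xor  r3, r2, r2 → r3=0x00
body[4] xor  r3, r4, r5 → r3=0xc6
body[5] mov  r4, #0x4e → r4=0x4e
body[6] xor  r1, r4, r4 → r1=0x00
epilogue: pop r3=0x87, sp=0xd1
prologue pushed ['r3'] at ['0xd0']

MEM = 0x87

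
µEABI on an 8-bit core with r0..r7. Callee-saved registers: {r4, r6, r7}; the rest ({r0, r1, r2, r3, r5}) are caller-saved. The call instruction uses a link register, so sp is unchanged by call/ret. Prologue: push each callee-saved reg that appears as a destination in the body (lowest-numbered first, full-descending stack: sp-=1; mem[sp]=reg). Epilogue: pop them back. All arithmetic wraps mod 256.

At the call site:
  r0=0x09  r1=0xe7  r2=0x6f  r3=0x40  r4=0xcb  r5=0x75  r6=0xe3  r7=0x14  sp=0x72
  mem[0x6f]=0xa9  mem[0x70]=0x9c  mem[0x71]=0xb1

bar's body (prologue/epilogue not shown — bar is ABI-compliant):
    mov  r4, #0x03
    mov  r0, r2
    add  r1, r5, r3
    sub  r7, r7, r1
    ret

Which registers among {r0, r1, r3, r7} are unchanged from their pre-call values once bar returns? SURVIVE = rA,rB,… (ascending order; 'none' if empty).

SURVIVE = r3,r7

prologue: push r4 → mem[0x71]=0xcb, sp=0x71
prologue: push r7 → mem[0x70]=0x14, sp=0x70
body[0] mov  r4, #0x03 → r4=0x03
body[1] mov  r0, r2 → r0=0x6f
body[2] add  r1, r5, r3 → r1=0xb5
body[3] sub  r7, r7, r1 → r7=0x5f
epilogue: pop r7=0x14, sp=0x71
epilogue: pop r4=0xcb, sp=0x72
r0: caller-saved, written=True
r1: caller-saved, written=True
r3: caller-saved, written=False
r7: callee-saved, written=True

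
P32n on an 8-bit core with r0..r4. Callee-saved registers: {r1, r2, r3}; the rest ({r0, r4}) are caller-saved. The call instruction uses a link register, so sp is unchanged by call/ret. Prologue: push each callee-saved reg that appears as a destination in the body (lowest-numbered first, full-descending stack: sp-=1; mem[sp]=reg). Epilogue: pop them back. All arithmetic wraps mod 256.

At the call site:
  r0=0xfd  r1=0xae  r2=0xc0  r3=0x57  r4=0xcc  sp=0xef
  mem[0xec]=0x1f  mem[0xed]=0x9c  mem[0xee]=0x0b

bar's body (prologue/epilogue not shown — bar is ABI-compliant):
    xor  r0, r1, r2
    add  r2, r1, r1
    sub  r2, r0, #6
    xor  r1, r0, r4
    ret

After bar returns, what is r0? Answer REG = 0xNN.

REG = 0x6e

prologue: push r1 → mem[0xee]=0xae, sp=0xee
prologue: push r2 → mem[0xed]=0xc0, sp=0xed
body[0] xor  r0, r1, r2 → r0=0x6e
body[1] add  r2, r1, r1 → r2=0x5c
body[2] sub  r2, r0, #6 → r2=0x68
body[3] xor  r1, r0, r4 → r1=0xa2
epilogue: pop r2=0xc0, sp=0xee
epilogue: pop r1=0xae, sp=0xef
r0 is caller-saved → body value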